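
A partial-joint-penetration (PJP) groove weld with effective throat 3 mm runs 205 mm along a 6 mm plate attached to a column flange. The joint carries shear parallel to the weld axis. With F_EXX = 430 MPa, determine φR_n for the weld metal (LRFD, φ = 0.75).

φR_n ≈ 119 kN

Effective throat (given) t_e = 3 mm.
A_we = 3 × 205 = 615 mm².
F_nw = 0.6 F_EXX = 258 MPa.
φR_n = 0.75 × 258 × 615 × 10⁻³ = 119 kN.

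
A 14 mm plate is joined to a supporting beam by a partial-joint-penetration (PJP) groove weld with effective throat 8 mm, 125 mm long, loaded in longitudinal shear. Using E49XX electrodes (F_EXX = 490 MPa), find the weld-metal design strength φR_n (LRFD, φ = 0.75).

φR_n ≈ 220 kN

Effective throat (given) t_e = 8 mm.
A_we = 8 × 125 = 1000 mm².
F_nw = 0.6 F_EXX = 294 MPa.
φR_n = 0.75 × 294 × 1000 × 10⁻³ = 220.5 kN.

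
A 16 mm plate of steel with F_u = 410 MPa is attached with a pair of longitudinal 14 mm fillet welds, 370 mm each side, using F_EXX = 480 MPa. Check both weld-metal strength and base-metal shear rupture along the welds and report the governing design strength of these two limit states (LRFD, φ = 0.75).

t_e = 0.707 × 14 = 9.898 mm; L = 740 mm.
Weld metal: φR_n = 0.75 × 0.6 × 480 × 9.898 × 740 × 10⁻³ = 1582 kN.
Base metal (shear rupture): φR_n = 0.75 × 0.6 × 410 × 16 × 740 × 10⁻³ = 2184 kN.
Governing: weld metal.

φR_n ≈ 1580 kN (weld metal governs)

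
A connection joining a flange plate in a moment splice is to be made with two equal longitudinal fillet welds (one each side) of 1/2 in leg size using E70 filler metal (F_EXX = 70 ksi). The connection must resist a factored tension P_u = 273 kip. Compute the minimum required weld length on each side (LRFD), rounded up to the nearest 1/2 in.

Throat t_e = 0.707 × 0.5 = 0.3535 in.
φr_n = 0.75 × 0.6 × 70 × 0.3535 = 11.14 kip/in.
L_req = P_u / φr_n = 273 / 11.14 = 24.52 in total.
Per side: 24.52 / 2 = 12.26 in.
Round up → use L = 12.5 in on each side.

L = 12.5 in on each side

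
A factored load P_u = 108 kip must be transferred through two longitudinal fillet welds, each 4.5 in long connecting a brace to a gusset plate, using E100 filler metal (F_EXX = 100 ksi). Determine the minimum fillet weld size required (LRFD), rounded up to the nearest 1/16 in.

Total weld length L = 9 in.
Required throat t_e = P_u / (φ × 0.6 F_EXX × L) = 108 / (0.75 × 0.6 × 100 × 9) = 0.2667 in.
Required leg w = t_e / 0.707 = 0.3772 in → use 7/16 in.

w = 7/16 in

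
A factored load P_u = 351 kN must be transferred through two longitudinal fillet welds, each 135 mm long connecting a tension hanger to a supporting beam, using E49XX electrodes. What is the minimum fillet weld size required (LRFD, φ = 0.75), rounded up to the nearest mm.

w = 9 mm

E49XX → F_EXX = 490 MPa.
Total weld length L = 270 mm.
Required throat t_e = P_u / (φ × 0.6 F_EXX × L) = 351 / (0.75 × 0.6 × 490 × 270 × 10⁻³) = 5.896 mm.
Required leg w = t_e / 0.707 = 8.339 mm → use 9 mm.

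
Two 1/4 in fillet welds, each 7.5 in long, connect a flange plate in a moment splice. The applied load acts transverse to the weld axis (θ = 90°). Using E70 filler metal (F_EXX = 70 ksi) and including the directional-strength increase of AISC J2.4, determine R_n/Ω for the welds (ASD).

R_n/Ω ≈ 83.5 kips

t_e = 0.707 × 0.25 = 0.1767 in; A_we = 0.1767 × 15 = 2.651 in².
Directional factor: 1.0 + 0.5 sin^1.5(90°) = 1.5.
F_nw = 0.6 × 70 × 1.5 = 63 ksi.
R_n/Ω = (63 × 2.651) / 2.0 = 83.51 kips.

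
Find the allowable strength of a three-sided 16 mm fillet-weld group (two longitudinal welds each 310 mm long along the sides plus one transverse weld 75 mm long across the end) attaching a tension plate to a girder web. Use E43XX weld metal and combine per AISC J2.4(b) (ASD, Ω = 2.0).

R_n/Ω ≈ 1010 kN

E43XX → F_EXX = 430 MPa.
t_e = 0.707 × 16 = 11.31 mm.
R_nwl = 0.6 × 430 × 11.31 × 620 × 10⁻³ = 1809 kN (longitudinal, 2 welds).
R_nwt = 0.6 × 430 × 11.31 × 75 × 10⁻³ = 218.9 kN (transverse, base value).
(i) R_nwl + R_nwt = 2028 kN; (ii) 0.85 R_nwl + 1.5 R_nwt = 1866 kN.
R_n = max = 2028 kN [governs: (i)]; R_n/Ω = 1014 kN.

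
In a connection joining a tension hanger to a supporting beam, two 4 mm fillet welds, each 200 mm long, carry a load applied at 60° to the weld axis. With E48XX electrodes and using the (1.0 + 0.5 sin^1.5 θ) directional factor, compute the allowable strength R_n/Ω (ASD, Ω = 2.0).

R_n/Ω ≈ 229 kN

E48XX → F_EXX = 480 MPa.
t_e = 0.707 × 4 = 2.828 mm; A_we = 2.828 × 400 = 1131 mm².
Directional factor: 1.0 + 0.5 sin^1.5(60°) = 1.403.
F_nw = 0.6 × 480 × 1.403 = 404.1 MPa.
R_n/Ω = (404.1 × 1131) / 2.0 × 10⁻³ = 228.5 kN.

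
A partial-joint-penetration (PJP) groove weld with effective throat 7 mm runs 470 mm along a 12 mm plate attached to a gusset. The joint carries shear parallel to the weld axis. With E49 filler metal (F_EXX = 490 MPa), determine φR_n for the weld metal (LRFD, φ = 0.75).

Effective throat (given) t_e = 7 mm.
A_we = 7 × 470 = 3290 mm².
F_nw = 0.6 F_EXX = 294 MPa.
φR_n = 0.75 × 294 × 3290 × 10⁻³ = 725.4 kN.

φR_n ≈ 725 kN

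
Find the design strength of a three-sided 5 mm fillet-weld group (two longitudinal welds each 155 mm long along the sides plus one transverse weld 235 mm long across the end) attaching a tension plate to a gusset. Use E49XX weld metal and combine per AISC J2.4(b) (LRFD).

φR_n ≈ 480 kN

E49XX → F_EXX = 490 MPa.
t_e = 0.707 × 5 = 3.535 mm.
R_nwl = 0.6 × 490 × 3.535 × 310 × 10⁻³ = 322.2 kN (longitudinal, 2 welds).
R_nwt = 0.6 × 490 × 3.535 × 235 × 10⁻³ = 244.2 kN (transverse, base value).
(i) R_nwl + R_nwt = 566.4 kN; (ii) 0.85 R_nwl + 1.5 R_nwt = 640.2 kN.
R_n = max = 640.2 kN [governs: (ii)]; φR_n = 480.2 kN.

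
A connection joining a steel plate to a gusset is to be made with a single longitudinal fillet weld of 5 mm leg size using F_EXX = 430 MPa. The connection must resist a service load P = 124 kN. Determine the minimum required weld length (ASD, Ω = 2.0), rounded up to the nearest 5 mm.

Throat t_e = 0.707 × 5 = 3.535 mm.
r_n/Ω = (0.6 × 430 × 3.535) / 2.0 = 456 N/mm = 0.456 kN/mm.
L_req = P / (r_n/Ω) = 124 / 0.456 = 271.9 mm total.
Round up → use L = 275 mm.

L = 275 mm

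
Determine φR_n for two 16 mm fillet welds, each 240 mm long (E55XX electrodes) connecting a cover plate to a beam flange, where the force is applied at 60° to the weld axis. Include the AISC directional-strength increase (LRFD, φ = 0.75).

φR_n ≈ 1890 kN

E55XX → F_EXX = 550 MPa.
t_e = 0.707 × 16 = 11.31 mm; A_we = 11.31 × 480 = 5430 mm².
Directional factor: 1.0 + 0.5 sin^1.5(60°) = 1.403.
F_nw = 0.6 × 550 × 1.403 = 463 MPa.
φR_n = 0.75 × 463 × 5430 × 10⁻³ = 1885 kN.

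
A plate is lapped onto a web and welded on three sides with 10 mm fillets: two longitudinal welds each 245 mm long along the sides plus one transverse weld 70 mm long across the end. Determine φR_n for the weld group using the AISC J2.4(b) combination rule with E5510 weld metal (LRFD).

φR_n ≈ 980 kN

E55XX → F_EXX = 550 MPa.
t_e = 0.707 × 10 = 7.07 mm.
R_nwl = 0.6 × 550 × 7.07 × 490 × 10⁻³ = 1143 kN (longitudinal, 2 welds).
R_nwt = 0.6 × 550 × 7.07 × 70 × 10⁻³ = 163.3 kN (transverse, base value).
(i) R_nwl + R_nwt = 1307 kN; (ii) 0.85 R_nwl + 1.5 R_nwt = 1217 kN.
R_n = max = 1307 kN [governs: (i)]; φR_n = 979.9 kN.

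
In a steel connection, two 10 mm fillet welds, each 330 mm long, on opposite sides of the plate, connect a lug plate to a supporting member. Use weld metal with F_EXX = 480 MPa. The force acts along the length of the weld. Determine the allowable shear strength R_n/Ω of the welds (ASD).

Effective throat t_e = 0.707 × 10 = 7.07 mm.
Total length L = 660 mm; A_we = 7.07 × 660 = 4666 mm².
F_nw = 0.6 F_EXX = 0.6 × 480 = 288 MPa.
R_n = 288 × 4666 × 10⁻³ = 1344 kN; R_n/Ω = 1344/2.0 = 671.9 kN.

R_n/Ω ≈ 672 kN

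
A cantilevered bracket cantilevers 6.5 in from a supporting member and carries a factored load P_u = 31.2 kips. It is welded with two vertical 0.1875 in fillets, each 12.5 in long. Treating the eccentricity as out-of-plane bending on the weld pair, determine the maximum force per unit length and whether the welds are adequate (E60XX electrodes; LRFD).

f_max ≈ 4.09 kip/in; NOT adequate

E60XX → F_EXX = 60 ksi.
L_w = 2 × 12.5 = 25 in; section modulus (unit throat) S = 2 × L²/6 = 52.08 in².
Direct shear f_v = P/L_w = 31.2/25 = 1.248 kip/in.
Moment M = P × e = 31.2 × 6.5 = 202.8 kip·in; bending f_b = M/S = 3.894 kip/in.
f_max = √(f_v² + f_b²) = √(1.248² + 3.894²) = 4.089 kip/in.
φr_n = 0.75 × 0.6 × 60 × (0.707 × 0.1875) = 3.579 kip/in → NOT adequate.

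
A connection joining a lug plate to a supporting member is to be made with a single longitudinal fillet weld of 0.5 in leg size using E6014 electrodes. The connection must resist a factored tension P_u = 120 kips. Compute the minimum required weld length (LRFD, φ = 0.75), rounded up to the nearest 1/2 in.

L = 13 in

E60XX → F_EXX = 60 ksi.
Throat t_e = 0.707 × 0.5 = 0.3535 in.
φr_n = 0.75 × 0.6 × 60 × 0.3535 = 9.544 kips/in.
L_req = P_u / φr_n = 120 / 9.544 = 12.57 in total.
Round up → use L = 13 in.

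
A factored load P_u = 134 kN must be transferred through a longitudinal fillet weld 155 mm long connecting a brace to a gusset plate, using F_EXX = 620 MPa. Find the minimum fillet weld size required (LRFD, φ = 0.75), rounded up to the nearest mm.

w = 5 mm

Total weld length L = 155 mm.
Required throat t_e = P_u / (φ × 0.6 F_EXX × L) = 134 / (0.75 × 0.6 × 620 × 155 × 10⁻³) = 3.099 mm.
Required leg w = t_e / 0.707 = 4.383 mm → use 5 mm.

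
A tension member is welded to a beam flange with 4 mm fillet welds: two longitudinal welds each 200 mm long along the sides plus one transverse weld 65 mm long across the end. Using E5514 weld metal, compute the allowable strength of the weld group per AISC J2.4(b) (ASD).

E55XX → F_EXX = 550 MPa.
t_e = 0.707 × 4 = 2.828 mm.
R_nwl = 0.6 × 550 × 2.828 × 400 × 10⁻³ = 373.3 kN (longitudinal, 2 welds).
R_nwt = 0.6 × 550 × 2.828 × 65 × 10⁻³ = 60.66 kN (transverse, base value).
(i) R_nwl + R_nwt = 434 kN; (ii) 0.85 R_nwl + 1.5 R_nwt = 408.3 kN.
R_n = max = 434 kN [governs: (i)]; R_n/Ω = 217 kN.

R_n/Ω ≈ 217 kN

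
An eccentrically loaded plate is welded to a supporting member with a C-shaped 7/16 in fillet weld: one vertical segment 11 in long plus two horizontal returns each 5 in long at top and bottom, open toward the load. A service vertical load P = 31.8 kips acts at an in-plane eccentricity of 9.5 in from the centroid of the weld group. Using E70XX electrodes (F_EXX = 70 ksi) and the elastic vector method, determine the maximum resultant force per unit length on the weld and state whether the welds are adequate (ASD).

Total weld length L_w = 21 in. Treat welds as unit-width lines.
Centroid: x̄ = 2×5×2.5 / 21 = 1.19 in from the vertical weld.
Polar moment about centroid: J = I_x + I_y = [11³/12 + 2×5×5.5²] + [11×1.19² + 2(5³/12 + 5×1.31²)] = 467 in³.
Direct shear f_v = P/L_w = 31.8 / 21 = 1.514 kip/in (vertical).
Torsion M = P·e = 31.8 × 9.5 = 302.1 kip·in.
Critical point at (x, y) = (3.81, 5.5) from centroid. f_tx = M·y/J = 3.558 kip/in; f_ty = M·x/J = 2.464 kip/in.
Resultant f_max = √[f_tx² + (f_v + f_ty)²] = √[3.558² + (1.514 + 2.464)²] = 5.338 kip/in.
Capacity per unit length: r_n/Ω = (1/2.0) × 0.6 × 70 × (0.707 × 0.4375) = 6.496 kip/in.
5.338 ≤ 6.496 → adequate.

f_max ≈ 5.34 kip/in; adequate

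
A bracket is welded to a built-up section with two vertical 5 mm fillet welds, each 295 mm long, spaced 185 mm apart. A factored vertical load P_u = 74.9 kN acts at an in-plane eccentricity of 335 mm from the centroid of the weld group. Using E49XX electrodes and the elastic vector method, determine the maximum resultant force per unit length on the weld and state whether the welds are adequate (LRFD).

E49XX → F_EXX = 490 MPa.
Total weld length L_w = 590 mm. Treat welds as unit-width lines.
Polar moment about centroid: J = 2[d³/12 + d(b/2)²] = 2[295³/12 + 295×92.5²] = 9327000 mm³.
Direct shear f_v = P/L_w = 74.9×10³ / 590 = 126.9 N/mm (vertical).
Torsion M = P·e = 74.9×10³ × 335 = 25092000 N·mm.
Critical point at (x, y) = (92.5, 147.5) from centroid. f_tx = M·y/J = 396.8 N/mm; f_ty = M·x/J = 248.8 N/mm.
Resultant f_max = √[f_tx² + (f_v + f_ty)²] = √[396.8² + (126.9 + 248.8)²] = 546.5 N/mm.
Capacity per unit length: φr_n = 0.75 × 0.6 × 490 × (0.707 × 5) = 779.5 N/mm.
546.5 ≤ 779.5 → adequate.

f_max ≈ 547 N/mm; adequate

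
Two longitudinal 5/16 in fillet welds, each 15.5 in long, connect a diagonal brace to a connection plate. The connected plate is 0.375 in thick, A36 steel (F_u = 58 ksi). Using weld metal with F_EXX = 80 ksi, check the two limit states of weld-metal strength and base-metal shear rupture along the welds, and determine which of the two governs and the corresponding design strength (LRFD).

φR_n ≈ 247 kips (weld metal governs)

t_e = 0.707 × 0.3125 = 0.2209 in; L = 31 in.
Weld metal: φR_n = 0.75 × 0.6 × 80 × 0.2209 × 31 = 246.6 kips.
Base metal (shear rupture): φR_n = 0.75 × 0.6 × 58 × 0.375 × 31 = 303.4 kips.
Governing: weld metal.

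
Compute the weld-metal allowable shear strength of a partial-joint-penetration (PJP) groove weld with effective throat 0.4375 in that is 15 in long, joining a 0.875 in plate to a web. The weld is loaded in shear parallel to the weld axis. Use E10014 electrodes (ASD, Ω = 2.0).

E100XX → F_EXX = 100 ksi.
Effective throat (given) t_e = 0.4375 in.
A_we = 0.4375 × 15 = 6.562 in².
F_nw = 0.6 F_EXX = 60 ksi.
R_n/Ω = (60 × 6.562) / 2.0 = 196.9 kip.

R_n/Ω ≈ 197 kip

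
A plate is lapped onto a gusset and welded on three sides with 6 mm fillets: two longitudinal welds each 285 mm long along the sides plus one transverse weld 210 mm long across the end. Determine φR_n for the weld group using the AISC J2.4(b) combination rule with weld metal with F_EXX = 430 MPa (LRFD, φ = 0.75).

φR_n ≈ 656 kN

t_e = 0.707 × 6 = 4.242 mm.
R_nwl = 0.6 × 430 × 4.242 × 570 × 10⁻³ = 623.8 kN (longitudinal, 2 welds).
R_nwt = 0.6 × 430 × 4.242 × 210 × 10⁻³ = 229.8 kN (transverse, base value).
(i) R_nwl + R_nwt = 853.7 kN; (ii) 0.85 R_nwl + 1.5 R_nwt = 875 kN.
R_n = max = 875 kN [governs: (ii)]; φR_n = 656.3 kN.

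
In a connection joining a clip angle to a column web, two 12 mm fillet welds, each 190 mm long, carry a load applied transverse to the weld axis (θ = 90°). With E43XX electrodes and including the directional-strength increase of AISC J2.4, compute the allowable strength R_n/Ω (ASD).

E43XX → F_EXX = 430 MPa.
t_e = 0.707 × 12 = 8.484 mm; A_we = 8.484 × 380 = 3224 mm².
Directional factor: 1.0 + 0.5 sin^1.5(90°) = 1.5.
F_nw = 0.6 × 430 × 1.5 = 387 MPa.
R_n/Ω = (387 × 3224) / 2.0 × 10⁻³ = 623.8 kN.

R_n/Ω ≈ 624 kN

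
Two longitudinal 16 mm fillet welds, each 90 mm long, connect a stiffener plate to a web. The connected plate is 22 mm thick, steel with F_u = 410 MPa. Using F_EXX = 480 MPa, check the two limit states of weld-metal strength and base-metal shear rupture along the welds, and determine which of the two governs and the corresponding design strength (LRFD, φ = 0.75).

t_e = 0.707 × 16 = 11.31 mm; L = 180 mm.
Weld metal: φR_n = 0.75 × 0.6 × 480 × 11.31 × 180 × 10⁻³ = 439.8 kN.
Base metal (shear rupture): φR_n = 0.75 × 0.6 × 410 × 22 × 180 × 10⁻³ = 730.6 kN.
Governing: weld metal.

φR_n ≈ 440 kN (weld metal governs)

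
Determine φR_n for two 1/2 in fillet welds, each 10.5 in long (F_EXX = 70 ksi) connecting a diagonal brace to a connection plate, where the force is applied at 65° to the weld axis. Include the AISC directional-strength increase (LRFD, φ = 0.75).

t_e = 0.707 × 0.5 = 0.3535 in; A_we = 0.3535 × 21 = 7.423 in².
Directional factor: 1.0 + 0.5 sin^1.5(65°) = 1.431.
F_nw = 0.6 × 70 × 1.431 = 60.12 ksi.
φR_n = 0.75 × 60.12 × 7.423 = 334.7 kip.

φR_n ≈ 335 kip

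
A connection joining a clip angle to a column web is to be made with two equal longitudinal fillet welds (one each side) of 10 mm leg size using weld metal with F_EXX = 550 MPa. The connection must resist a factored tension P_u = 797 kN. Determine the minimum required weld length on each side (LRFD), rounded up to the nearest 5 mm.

Throat t_e = 0.707 × 10 = 7.07 mm.
φr_n = 0.75 × 0.6 × 550 × 7.07 × 10⁻³ = 1.75 kN/mm.
L_req = P_u / φr_n = 797 / 1.75 = 455.5 mm total.
Per side: 455.5 / 2 = 227.7 mm.
Round up → use L = 230 mm on each side.

L = 230 mm on each side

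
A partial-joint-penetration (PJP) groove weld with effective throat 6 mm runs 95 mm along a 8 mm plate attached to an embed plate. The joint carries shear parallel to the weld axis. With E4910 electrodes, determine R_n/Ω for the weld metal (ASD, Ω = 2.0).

R_n/Ω ≈ 83.8 kN

E49XX → F_EXX = 490 MPa.
Effective throat (given) t_e = 6 mm.
A_we = 6 × 95 = 570 mm².
F_nw = 0.6 F_EXX = 294 MPa.
R_n/Ω = (294 × 570) / 2.0 × 10⁻³ = 83.79 kN.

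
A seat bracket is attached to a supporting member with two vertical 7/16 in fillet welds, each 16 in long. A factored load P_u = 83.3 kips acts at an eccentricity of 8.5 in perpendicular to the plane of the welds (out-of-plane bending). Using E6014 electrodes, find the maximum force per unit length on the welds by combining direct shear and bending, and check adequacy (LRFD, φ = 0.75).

f_max ≈ 8.7 kip/in; NOT adequate

E60XX → F_EXX = 60 ksi.
L_w = 2 × 16 = 32 in; section modulus (unit throat) S = 2 × L²/6 = 85.33 in².
Direct shear f_v = P/L_w = 83.3/32 = 2.603 kip/in.
Moment M = P × e = 83.3 × 8.5 = 708.05 kip·in; bending f_b = M/S = 8.297 kip/in.
f_max = √(f_v² + f_b²) = √(2.603² + 8.297²) = 8.696 kip/in.
φr_n = 0.75 × 0.6 × 60 × (0.707 × 0.4375) = 8.351 kip/in → NOT adequate.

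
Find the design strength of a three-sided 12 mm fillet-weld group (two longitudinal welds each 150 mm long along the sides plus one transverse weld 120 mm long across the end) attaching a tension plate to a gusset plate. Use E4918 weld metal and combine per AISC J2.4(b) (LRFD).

φR_n ≈ 814 kN

E49XX → F_EXX = 490 MPa.
t_e = 0.707 × 12 = 8.484 mm.
R_nwl = 0.6 × 490 × 8.484 × 300 × 10⁻³ = 748.3 kN (longitudinal, 2 welds).
R_nwt = 0.6 × 490 × 8.484 × 120 × 10⁻³ = 299.3 kN (transverse, base value).
(i) R_nwl + R_nwt = 1048 kN; (ii) 0.85 R_nwl + 1.5 R_nwt = 1085 kN.
R_n = max = 1085 kN [governs: (ii)]; φR_n = 813.8 kN.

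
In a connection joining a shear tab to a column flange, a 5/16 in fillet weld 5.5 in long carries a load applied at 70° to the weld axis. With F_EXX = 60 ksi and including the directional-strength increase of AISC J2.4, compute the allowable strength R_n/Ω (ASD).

t_e = 0.707 × 0.3125 = 0.2209 in; A_we = 0.2209 × 5.5 = 1.215 in².
Directional factor: 1.0 + 0.5 sin^1.5(70°) = 1.455.
F_nw = 0.6 × 60 × 1.455 = 52.4 ksi.
R_n/Ω = (52.4 × 1.215) / 2.0 = 31.83 kips.

R_n/Ω ≈ 31.8 kips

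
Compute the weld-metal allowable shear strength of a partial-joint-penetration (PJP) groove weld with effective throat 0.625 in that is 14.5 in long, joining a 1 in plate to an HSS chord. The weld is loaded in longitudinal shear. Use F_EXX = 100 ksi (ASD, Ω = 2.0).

Effective throat (given) t_e = 0.625 in.
A_we = 0.625 × 14.5 = 9.062 in².
F_nw = 0.6 F_EXX = 60 ksi.
R_n/Ω = (60 × 9.062) / 2.0 = 271.9 kip.

R_n/Ω ≈ 272 kip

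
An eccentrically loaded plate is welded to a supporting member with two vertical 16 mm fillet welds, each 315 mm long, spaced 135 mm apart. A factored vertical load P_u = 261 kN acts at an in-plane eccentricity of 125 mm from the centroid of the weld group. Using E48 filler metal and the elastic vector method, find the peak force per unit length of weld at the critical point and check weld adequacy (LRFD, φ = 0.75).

E48XX → F_EXX = 480 MPa.
Total weld length L_w = 630 mm. Treat welds as unit-width lines.
Polar moment about centroid: J = 2[d³/12 + d(b/2)²] = 2[315³/12 + 315×67.5²] = 8080000 mm³.
Direct shear f_v = P/L_w = 261×10³ / 630 = 414.3 N/mm (vertical).
Torsion M = P·e = 261×10³ × 125 = 32625000 N·mm.
Critical point at (x, y) = (67.5, 157.5) from centroid. f_tx = M·y/J = 636 N/mm; f_ty = M·x/J = 272.6 N/mm.
Resultant f_max = √[f_tx² + (f_v + f_ty)²] = √[636² + (414.3 + 272.6)²] = 936.1 N/mm.
Capacity per unit length: φr_n = 0.75 × 0.6 × 480 × (0.707 × 16) = 2443 N/mm.
936.1 ≤ 2443 → adequate.

f_max ≈ 936 N/mm; adequate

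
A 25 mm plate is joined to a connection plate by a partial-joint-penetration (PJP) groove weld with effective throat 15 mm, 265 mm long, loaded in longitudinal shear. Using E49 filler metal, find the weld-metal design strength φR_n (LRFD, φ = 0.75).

φR_n ≈ 876 kN

E49XX → F_EXX = 490 MPa.
Effective throat (given) t_e = 15 mm.
A_we = 15 × 265 = 3975 mm².
F_nw = 0.6 F_EXX = 294 MPa.
φR_n = 0.75 × 294 × 3975 × 10⁻³ = 876.5 kN.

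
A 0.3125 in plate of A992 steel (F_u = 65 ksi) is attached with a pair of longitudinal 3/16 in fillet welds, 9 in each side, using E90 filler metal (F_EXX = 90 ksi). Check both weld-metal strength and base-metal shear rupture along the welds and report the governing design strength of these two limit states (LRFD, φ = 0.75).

t_e = 0.707 × 0.1875 = 0.1326 in; L = 18 in.
Weld metal: φR_n = 0.75 × 0.6 × 90 × 0.1326 × 18 = 96.64 kip.
Base metal (shear rupture): φR_n = 0.75 × 0.6 × 65 × 0.3125 × 18 = 164.5 kip.
Governing: weld metal.

φR_n ≈ 96.6 kip (weld metal governs)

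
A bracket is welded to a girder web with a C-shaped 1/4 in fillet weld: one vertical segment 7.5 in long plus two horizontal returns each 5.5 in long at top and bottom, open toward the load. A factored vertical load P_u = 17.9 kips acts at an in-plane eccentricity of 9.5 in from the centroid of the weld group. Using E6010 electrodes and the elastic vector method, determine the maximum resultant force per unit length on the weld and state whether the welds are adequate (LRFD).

E60XX → F_EXX = 60 ksi.
Total weld length L_w = 18.5 in. Treat welds as unit-width lines.
Centroid: x̄ = 2×5.5×2.75 / 18.5 = 1.635 in from the vertical weld.
Polar moment about centroid: J = I_x + I_y = [7.5³/12 + 2×5.5×3.75²] + [7.5×1.635² + 2(5.5³/12 + 5.5×1.115²)] = 251.3 in³.
Direct shear f_v = P/L_w = 17.9 / 18.5 = 0.9676 kip/in (vertical).
Torsion M = P·e = 17.9 × 9.5 = 170.05 kip·in.
Critical point at (x, y) = (3.865, 3.75) from centroid. f_tx = M·y/J = 2.538 kip/in; f_ty = M·x/J = 2.615 kip/in.
Resultant f_max = √[f_tx² + (f_v + f_ty)²] = √[2.538² + (0.9676 + 2.615)²] = 4.39 kip/in.
Capacity per unit length: φr_n = 0.75 × 0.6 × 60 × (0.707 × 0.25) = 4.772 kip/in.
4.39 ≤ 4.772 → adequate.

f_max ≈ 4.39 kip/in; adequate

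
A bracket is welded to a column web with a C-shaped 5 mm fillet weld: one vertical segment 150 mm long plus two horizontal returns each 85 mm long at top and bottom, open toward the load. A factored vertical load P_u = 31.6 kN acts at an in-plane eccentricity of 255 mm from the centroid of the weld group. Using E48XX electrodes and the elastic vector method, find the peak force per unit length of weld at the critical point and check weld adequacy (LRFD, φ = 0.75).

f_max ≈ 598 N/mm; adequate

E48XX → F_EXX = 480 MPa.
Total weld length L_w = 320 mm. Treat welds as unit-width lines.
Centroid: x̄ = 2×85×42.5 / 320 = 22.58 mm from the vertical weld.
Polar moment about centroid: J = I_x + I_y = [150³/12 + 2×85×75²] + [150×22.58² + 2(85³/12 + 85×19.92²)] = 1484000 mm³.
Direct shear f_v = P/L_w = 31.6×10³ / 320 = 98.75 N/mm (vertical).
Torsion M = P·e = 31.6×10³ × 255 = 8058000 N·mm.
Critical point at (x, y) = (62.42, 75) from centroid. f_tx = M·y/J = 407.3 N/mm; f_ty = M·x/J = 339 N/mm.
Resultant f_max = √[f_tx² + (f_v + f_ty)²] = √[407.3² + (98.75 + 339)²] = 597.9 N/mm.
Capacity per unit length: φr_n = 0.75 × 0.6 × 480 × (0.707 × 5) = 763.6 N/mm.
597.9 ≤ 763.6 → adequate.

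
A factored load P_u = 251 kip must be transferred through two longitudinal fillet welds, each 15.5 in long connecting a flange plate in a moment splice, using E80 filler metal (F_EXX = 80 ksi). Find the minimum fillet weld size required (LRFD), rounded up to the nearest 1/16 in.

Total weld length L = 31 in.
Required throat t_e = P_u / (φ × 0.6 F_EXX × L) = 251 / (0.75 × 0.6 × 80 × 31) = 0.2249 in.
Required leg w = t_e / 0.707 = 0.3181 in → use 3/8 in.

w = 3/8 in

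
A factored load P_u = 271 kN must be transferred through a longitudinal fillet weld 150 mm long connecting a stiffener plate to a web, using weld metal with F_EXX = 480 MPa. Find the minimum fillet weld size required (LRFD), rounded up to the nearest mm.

Total weld length L = 150 mm.
Required throat t_e = P_u / (φ × 0.6 F_EXX × L) = 271 / (0.75 × 0.6 × 480 × 150 × 10⁻³) = 8.364 mm.
Required leg w = t_e / 0.707 = 11.83 mm → use 12 mm.

w = 12 mm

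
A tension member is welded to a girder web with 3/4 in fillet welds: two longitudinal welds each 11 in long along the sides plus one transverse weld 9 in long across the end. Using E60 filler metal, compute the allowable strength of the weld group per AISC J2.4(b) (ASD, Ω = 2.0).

R_n/Ω ≈ 307 kips

E60XX → F_EXX = 60 ksi.
t_e = 0.707 × 0.75 = 0.5302 in.
R_nwl = 0.6 × 60 × 0.5302 × 22 = 420 kips (longitudinal, 2 welds).
R_nwt = 0.6 × 60 × 0.5302 × 9 = 171.8 kips (transverse, base value).
(i) R_nwl + R_nwt = 591.8 kips; (ii) 0.85 R_nwl + 1.5 R_nwt = 614.7 kips.
R_n = max = 614.7 kips [governs: (ii)]; R_n/Ω = 307.3 kips.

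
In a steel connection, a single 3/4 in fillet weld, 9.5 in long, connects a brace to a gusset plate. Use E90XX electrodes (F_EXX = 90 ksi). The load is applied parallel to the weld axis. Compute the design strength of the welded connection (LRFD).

φR_n ≈ 204 kip

Effective throat t_e = 0.707 × 0.75 = 0.5302 in.
Total length L = 9.5 in; A_we = 0.5302 × 9.5 = 5.037 in².
F_nw = 0.6 F_EXX = 0.6 × 90 = 54 ksi.
φR_n = 0.75 × 54 × 5.037 = 204 kip.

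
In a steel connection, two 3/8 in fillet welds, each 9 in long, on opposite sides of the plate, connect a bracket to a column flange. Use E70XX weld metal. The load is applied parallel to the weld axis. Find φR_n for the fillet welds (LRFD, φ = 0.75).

φR_n ≈ 150 kips

E70XX → F_EXX = 70 ksi.
Effective throat t_e = 0.707 × 0.375 = 0.2651 in.
Total length L = 18 in; A_we = 0.2651 × 18 = 4.772 in².
F_nw = 0.6 F_EXX = 0.6 × 70 = 42 ksi.
φR_n = 0.75 × 42 × 4.772 = 150.3 kips.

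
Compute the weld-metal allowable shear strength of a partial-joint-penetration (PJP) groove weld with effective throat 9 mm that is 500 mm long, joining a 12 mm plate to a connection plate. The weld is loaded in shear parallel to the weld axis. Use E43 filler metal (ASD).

R_n/Ω ≈ 580 kN

E43XX → F_EXX = 430 MPa.
Effective throat (given) t_e = 9 mm.
A_we = 9 × 500 = 4500 mm².
F_nw = 0.6 F_EXX = 258 MPa.
R_n/Ω = (258 × 4500) / 2.0 × 10⁻³ = 580.5 kN.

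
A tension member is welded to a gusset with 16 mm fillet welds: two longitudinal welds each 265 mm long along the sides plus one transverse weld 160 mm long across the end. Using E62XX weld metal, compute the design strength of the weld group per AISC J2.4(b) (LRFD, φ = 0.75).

φR_n ≈ 2180 kN

E62XX → F_EXX = 620 MPa.
t_e = 0.707 × 16 = 11.31 mm.
R_nwl = 0.6 × 620 × 11.31 × 530 × 10⁻³ = 2230 kN (longitudinal, 2 welds).
R_nwt = 0.6 × 620 × 11.31 × 160 × 10⁻³ = 673.3 kN (transverse, base value).
(i) R_nwl + R_nwt = 2904 kN; (ii) 0.85 R_nwl + 1.5 R_nwt = 2906 kN.
R_n = max = 2906 kN [governs: (ii)]; φR_n = 2179 kN.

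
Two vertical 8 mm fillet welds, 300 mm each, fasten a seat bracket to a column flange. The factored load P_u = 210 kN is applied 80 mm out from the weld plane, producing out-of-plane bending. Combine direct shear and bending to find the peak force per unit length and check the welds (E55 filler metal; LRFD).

E55XX → F_EXX = 550 MPa.
L_w = 2 × 300 = 600 mm; section modulus (unit throat) S = 2 × L²/6 = 30000 mm².
Direct shear f_v = P/L_w = 210×10³/600 = 350 N/mm.
Moment M = P × e = 210×10³ × 80 = 16800000 N·mm; bending f_b = M/S = 560 N/mm.
f_max = √(f_v² + f_b²) = √(350² + 560²) = 660.4 N/mm.
φr_n = 0.75 × 0.6 × 550 × (0.707 × 8) = 1400 N/mm → adequate.

f_max ≈ 660 N/mm; adequate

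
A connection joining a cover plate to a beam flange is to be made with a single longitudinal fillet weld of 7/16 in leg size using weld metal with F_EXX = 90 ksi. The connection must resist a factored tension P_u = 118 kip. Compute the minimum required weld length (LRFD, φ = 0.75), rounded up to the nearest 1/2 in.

L = 9.5 in

Throat t_e = 0.707 × 0.4375 = 0.3093 in.
φr_n = 0.75 × 0.6 × 90 × 0.3093 = 12.53 kip/in.
L_req = P_u / φr_n = 118 / 12.53 = 9.42 in total.
Round up → use L = 9.5 in.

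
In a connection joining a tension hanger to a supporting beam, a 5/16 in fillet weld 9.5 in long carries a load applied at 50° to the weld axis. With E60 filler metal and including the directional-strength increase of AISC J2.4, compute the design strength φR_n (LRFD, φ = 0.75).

φR_n ≈ 75.7 kip

E60XX → F_EXX = 60 ksi.
t_e = 0.707 × 0.3125 = 0.2209 in; A_we = 0.2209 × 9.5 = 2.099 in².
Directional factor: 1.0 + 0.5 sin^1.5(50°) = 1.335.
F_nw = 0.6 × 60 × 1.335 = 48.07 ksi.
φR_n = 0.75 × 48.07 × 2.099 = 75.67 kip.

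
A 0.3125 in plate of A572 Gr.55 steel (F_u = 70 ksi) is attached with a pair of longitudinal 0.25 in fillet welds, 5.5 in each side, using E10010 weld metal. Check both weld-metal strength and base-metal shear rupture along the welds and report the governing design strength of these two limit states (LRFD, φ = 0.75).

E100XX → F_EXX = 100 ksi.
t_e = 0.707 × 0.25 = 0.1767 in; L = 11 in.
Weld metal: φR_n = 0.75 × 0.6 × 100 × 0.1767 × 11 = 87.49 kips.
Base metal (shear rupture): φR_n = 0.75 × 0.6 × 70 × 0.3125 × 11 = 108.3 kips.
Governing: weld metal.

φR_n ≈ 87.5 kips (weld metal governs)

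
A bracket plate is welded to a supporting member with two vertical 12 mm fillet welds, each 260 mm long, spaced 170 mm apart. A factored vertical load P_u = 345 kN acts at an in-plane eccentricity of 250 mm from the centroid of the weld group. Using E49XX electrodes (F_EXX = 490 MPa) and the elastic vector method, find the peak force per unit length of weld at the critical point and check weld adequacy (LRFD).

Total weld length L_w = 520 mm. Treat welds as unit-width lines.
Polar moment about centroid: J = 2[d³/12 + d(b/2)²] = 2[260³/12 + 260×85²] = 6686000 mm³.
Direct shear f_v = P/L_w = 345×10³ / 520 = 663.5 N/mm (vertical).
Torsion M = P·e = 345×10³ × 250 = 86250000 N·mm.
Critical point at (x, y) = (85, 130) from centroid. f_tx = M·y/J = 1677 N/mm; f_ty = M·x/J = 1096 N/mm.
Resultant f_max = √[f_tx² + (f_v + f_ty)²] = √[1677² + (663.5 + 1096)²] = 2431 N/mm.
Capacity per unit length: φr_n = 0.75 × 0.6 × 490 × (0.707 × 12) = 1871 N/mm.
2431 > 1871 → NOT adequate.

f_max ≈ 2430 N/mm; NOT adequate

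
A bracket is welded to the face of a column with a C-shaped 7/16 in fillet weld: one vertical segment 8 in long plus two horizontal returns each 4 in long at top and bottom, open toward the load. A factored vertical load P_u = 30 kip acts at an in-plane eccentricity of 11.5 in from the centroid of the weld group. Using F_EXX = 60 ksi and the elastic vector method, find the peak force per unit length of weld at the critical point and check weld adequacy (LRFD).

Total weld length L_w = 16 in. Treat welds as unit-width lines.
Centroid: x̄ = 2×4×2 / 16 = 1 in from the vertical weld.
Polar moment about centroid: J = I_x + I_y = [8³/12 + 2×4×4²] + [8×1² + 2(4³/12 + 4×1²)] = 197.3 in³.
Direct shear f_v = P/L_w = 30 / 16 = 1.875 kip/in (vertical).
Torsion M = P·e = 30 × 11.5 = 345 kip·in.
Critical point at (x, y) = (3, 4) from centroid. f_tx = M·y/J = 6.993 kip/in; f_ty = M·x/J = 5.245 kip/in.
Resultant f_max = √[f_tx² + (f_v + f_ty)²] = √[6.993² + (1.875 + 5.245)²] = 9.98 kip/in.
Capacity per unit length: φr_n = 0.75 × 0.6 × 60 × (0.707 × 0.4375) = 8.351 kip/in.
9.98 > 8.351 → NOT adequate.

f_max ≈ 9.98 kip/in; NOT adequate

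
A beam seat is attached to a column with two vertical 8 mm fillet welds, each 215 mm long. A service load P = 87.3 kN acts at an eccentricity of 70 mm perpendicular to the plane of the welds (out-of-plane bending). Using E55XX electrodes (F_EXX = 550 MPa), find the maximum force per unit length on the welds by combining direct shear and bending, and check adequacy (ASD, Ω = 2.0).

L_w = 2 × 215 = 430 mm; section modulus (unit throat) S = 2 × L²/6 = 15410 mm².
Direct shear f_v = P/L_w = 87.3×10³/430 = 203 N/mm.
Moment M = P × e = 87.3×10³ × 70 = 6111000 N·mm; bending f_b = M/S = 396.6 N/mm.
f_max = √(f_v² + f_b²) = √(203² + 396.6²) = 445.5 N/mm.
r_n/Ω = (1/2.0) × 0.6 × 550 × (0.707 × 8) = 933.2 N/mm → adequate.

f_max ≈ 446 N/mm; adequate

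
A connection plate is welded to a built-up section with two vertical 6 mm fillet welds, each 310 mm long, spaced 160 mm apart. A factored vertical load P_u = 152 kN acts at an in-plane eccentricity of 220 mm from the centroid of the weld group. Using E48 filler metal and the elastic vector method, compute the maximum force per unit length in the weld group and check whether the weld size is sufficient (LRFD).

E48XX → F_EXX = 480 MPa.
Total weld length L_w = 620 mm. Treat welds as unit-width lines.
Polar moment about centroid: J = 2[d³/12 + d(b/2)²] = 2[310³/12 + 310×80²] = 8933000 mm³.
Direct shear f_v = P/L_w = 152×10³ / 620 = 245.2 N/mm (vertical).
Torsion M = P·e = 152×10³ × 220 = 33440000 N·mm.
Critical point at (x, y) = (80, 155) from centroid. f_tx = M·y/J = 580.2 N/mm; f_ty = M·x/J = 299.5 N/mm.
Resultant f_max = √[f_tx² + (f_v + f_ty)²] = √[580.2² + (245.2 + 299.5)²] = 795.8 N/mm.
Capacity per unit length: φr_n = 0.75 × 0.6 × 480 × (0.707 × 6) = 916.3 N/mm.
795.8 ≤ 916.3 → adequate.

f_max ≈ 796 N/mm; adequate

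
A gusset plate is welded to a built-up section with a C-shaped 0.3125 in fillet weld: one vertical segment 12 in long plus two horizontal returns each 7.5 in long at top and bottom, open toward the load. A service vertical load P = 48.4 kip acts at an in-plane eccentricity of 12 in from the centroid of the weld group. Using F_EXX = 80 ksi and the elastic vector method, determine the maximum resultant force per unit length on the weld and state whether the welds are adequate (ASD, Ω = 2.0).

f_max ≈ 6.87 kip/in; NOT adequate

Total weld length L_w = 27 in. Treat welds as unit-width lines.
Centroid: x̄ = 2×7.5×3.75 / 27 = 2.083 in from the vertical weld.
Polar moment about centroid: J = I_x + I_y = [12³/12 + 2×7.5×6²] + [12×2.083² + 2(7.5³/12 + 7.5×1.667²)] = 848.1 in³.
Direct shear f_v = P/L_w = 48.4 / 27 = 1.793 kip/in (vertical).
Torsion M = P·e = 48.4 × 12 = 580.8 kip·in.
Critical point at (x, y) = (5.417, 6) from centroid. f_tx = M·y/J = 4.109 kip/in; f_ty = M·x/J = 3.71 kip/in.
Resultant f_max = √[f_tx² + (f_v + f_ty)²] = √[4.109² + (1.793 + 3.71)²] = 6.867 kip/in.
Capacity per unit length: r_n/Ω = (1/2.0) × 0.6 × 80 × (0.707 × 0.3125) = 5.302 kip/in.
6.867 > 5.302 → NOT adequate.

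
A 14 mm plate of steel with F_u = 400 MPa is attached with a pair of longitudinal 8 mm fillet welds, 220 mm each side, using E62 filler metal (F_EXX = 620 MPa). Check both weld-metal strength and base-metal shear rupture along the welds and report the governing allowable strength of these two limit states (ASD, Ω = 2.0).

t_e = 0.707 × 8 = 5.656 mm; L = 440 mm.
Weld metal: R_n/Ω = (1/2.0) × 0.6 × 620 × 5.656 × 440 × 10⁻³ = 462.9 kN.
Base metal (shear rupture): R_n/Ω = (1/2.0) × 0.6 × 400 × 14 × 440 × 10⁻³ = 739.2 kN.
Governing: weld metal.

R_n/Ω ≈ 463 kN (weld metal governs)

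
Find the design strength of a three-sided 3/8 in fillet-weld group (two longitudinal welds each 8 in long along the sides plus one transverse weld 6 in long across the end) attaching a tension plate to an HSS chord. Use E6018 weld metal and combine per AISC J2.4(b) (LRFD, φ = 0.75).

E60XX → F_EXX = 60 ksi.
t_e = 0.707 × 0.375 = 0.2651 in.
R_nwl = 0.6 × 60 × 0.2651 × 16 = 152.7 kips (longitudinal, 2 welds).
R_nwt = 0.6 × 60 × 0.2651 × 6 = 57.27 kips (transverse, base value).
(i) R_nwl + R_nwt = 210 kips; (ii) 0.85 R_nwl + 1.5 R_nwt = 215.7 kips.
R_n = max = 215.7 kips [governs: (ii)]; φR_n = 161.8 kips.

φR_n ≈ 162 kips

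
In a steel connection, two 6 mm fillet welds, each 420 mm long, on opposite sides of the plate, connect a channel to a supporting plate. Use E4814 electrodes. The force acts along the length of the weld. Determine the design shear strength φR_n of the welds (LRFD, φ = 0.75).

E48XX → F_EXX = 480 MPa.
Effective throat t_e = 0.707 × 6 = 4.242 mm.
Total length L = 840 mm; A_we = 4.242 × 840 = 3563 mm².
F_nw = 0.6 F_EXX = 0.6 × 480 = 288 MPa.
φR_n = 0.75 × 288 × 3563 × 10⁻³ = 769.7 kN.

φR_n ≈ 770 kN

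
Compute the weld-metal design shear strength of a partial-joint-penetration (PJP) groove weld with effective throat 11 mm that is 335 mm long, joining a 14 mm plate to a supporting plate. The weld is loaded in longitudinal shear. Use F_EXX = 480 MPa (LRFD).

Effective throat (given) t_e = 11 mm.
A_we = 11 × 335 = 3685 mm².
F_nw = 0.6 F_EXX = 288 MPa.
φR_n = 0.75 × 288 × 3685 × 10⁻³ = 796 kN.

φR_n ≈ 796 kN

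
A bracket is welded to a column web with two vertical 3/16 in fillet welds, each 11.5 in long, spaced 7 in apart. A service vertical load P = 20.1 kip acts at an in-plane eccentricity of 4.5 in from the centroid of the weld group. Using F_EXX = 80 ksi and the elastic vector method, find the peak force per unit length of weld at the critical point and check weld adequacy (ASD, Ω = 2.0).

Total weld length L_w = 23 in. Treat welds as unit-width lines.
Polar moment about centroid: J = 2[d³/12 + d(b/2)²] = 2[11.5³/12 + 11.5×3.5²] = 535.2 in³.
Direct shear f_v = P/L_w = 20.1 / 23 = 0.8739 kip/in (vertical).
Torsion M = P·e = 20.1 × 4.5 = 90.45 kip·in.
Critical point at (x, y) = (3.5, 5.75) from centroid. f_tx = M·y/J = 0.9717 kip/in; f_ty = M·x/J = 0.5915 kip/in.
Resultant f_max = √[f_tx² + (f_v + f_ty)²] = √[0.9717² + (0.8739 + 0.5915)²] = 1.758 kip/in.
Capacity per unit length: r_n/Ω = (1/2.0) × 0.6 × 80 × (0.707 × 0.1875) = 3.181 kip/in.
1.758 ≤ 3.181 → adequate.

f_max ≈ 1.76 kip/in; adequate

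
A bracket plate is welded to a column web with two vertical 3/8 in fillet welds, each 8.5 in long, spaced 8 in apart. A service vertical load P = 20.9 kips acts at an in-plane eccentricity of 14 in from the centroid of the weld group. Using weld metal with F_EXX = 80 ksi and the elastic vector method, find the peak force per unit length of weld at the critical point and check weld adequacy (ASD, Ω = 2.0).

Total weld length L_w = 17 in. Treat welds as unit-width lines.
Polar moment about centroid: J = 2[d³/12 + d(b/2)²] = 2[8.5³/12 + 8.5×4²] = 374.4 in³.
Direct shear f_v = P/L_w = 20.9 / 17 = 1.229 kip/in (vertical).
Torsion M = P·e = 20.9 × 14 = 292.6 kip·in.
Critical point at (x, y) = (4, 4.25) from centroid. f_tx = M·y/J = 3.322 kip/in; f_ty = M·x/J = 3.126 kip/in.
Resultant f_max = √[f_tx² + (f_v + f_ty)²] = √[3.322² + (1.229 + 3.126)²] = 5.478 kip/in.
Capacity per unit length: r_n/Ω = (1/2.0) × 0.6 × 80 × (0.707 × 0.375) = 6.363 kip/in.
5.478 ≤ 6.363 → adequate.

f_max ≈ 5.48 kip/in; adequate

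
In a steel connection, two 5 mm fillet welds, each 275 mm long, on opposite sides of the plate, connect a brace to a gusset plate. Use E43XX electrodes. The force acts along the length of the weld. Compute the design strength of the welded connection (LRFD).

E43XX → F_EXX = 430 MPa.
Effective throat t_e = 0.707 × 5 = 3.535 mm.
Total length L = 550 mm; A_we = 3.535 × 550 = 1944 mm².
F_nw = 0.6 F_EXX = 0.6 × 430 = 258 MPa.
φR_n = 0.75 × 258 × 1944 × 10⁻³ = 376.2 kN.

φR_n ≈ 376 kN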